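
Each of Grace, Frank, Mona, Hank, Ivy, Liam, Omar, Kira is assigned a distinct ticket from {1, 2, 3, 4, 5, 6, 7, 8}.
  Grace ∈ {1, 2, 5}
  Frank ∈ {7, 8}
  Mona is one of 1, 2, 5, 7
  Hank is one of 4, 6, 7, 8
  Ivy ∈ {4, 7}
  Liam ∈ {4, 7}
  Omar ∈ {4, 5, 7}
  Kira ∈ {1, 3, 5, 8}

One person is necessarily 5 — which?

The 8 variables draw from only 8 values {1, 2, 3, 4, 5, 6, 7, 8}, so each is used; only Kira can be 3, hence Kira = 3.
The 7 still-open variables together cover exactly {1, 2, 4, 5, 6, 7, 8} — 7 values for 7 variables — and 6 appears only in Hank's list, so Hank = 6.
The 6 still-open variables draw from only 6 values {1, 2, 4, 5, 7, 8}, so each is used; only Frank can be 8, hence Frank = 8.
Ivy and Liam between them cover only {4, 7} — a naked pair. Remove those values from Mona, Omar.
So 5 goes to Omar.

Omar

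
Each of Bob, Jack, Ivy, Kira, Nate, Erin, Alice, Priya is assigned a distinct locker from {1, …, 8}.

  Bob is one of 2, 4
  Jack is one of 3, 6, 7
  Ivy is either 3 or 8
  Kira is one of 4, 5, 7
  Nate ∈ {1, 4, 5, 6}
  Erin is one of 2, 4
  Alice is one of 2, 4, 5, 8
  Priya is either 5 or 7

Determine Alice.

The 8 variables together cover exactly {1, 2, 3, 4, 5, 6, 7, 8} — 8 values for 8 variables — and 1 appears only in Nate's list, so Nate = 1.
Among the 7 still-open variables, 6 fits only Jack (and all 7 values in {2, 3, 4, 5, 6, 7, 8} must be used), so Jack = 6.
Among the 6 still-open variables, 3 fits only Ivy (and all 6 values in {2, 3, 4, 5, 7, 8} must be used), so Ivy = 3.
Among the 5 still-open variables, 8 fits only Alice (and all 5 values in {2, 4, 5, 7, 8} must be used), so Alice = 8.

8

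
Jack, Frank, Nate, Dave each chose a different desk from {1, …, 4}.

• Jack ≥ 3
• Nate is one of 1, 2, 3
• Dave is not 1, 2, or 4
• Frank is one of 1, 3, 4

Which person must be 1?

Frank

Dave's domain is down to {3}, so Dave = 3. So Jack, Frank, Nate can't be 3.
Jack must be 4 (only option left). Remove 4 from Frank.
So 1 goes to Frank.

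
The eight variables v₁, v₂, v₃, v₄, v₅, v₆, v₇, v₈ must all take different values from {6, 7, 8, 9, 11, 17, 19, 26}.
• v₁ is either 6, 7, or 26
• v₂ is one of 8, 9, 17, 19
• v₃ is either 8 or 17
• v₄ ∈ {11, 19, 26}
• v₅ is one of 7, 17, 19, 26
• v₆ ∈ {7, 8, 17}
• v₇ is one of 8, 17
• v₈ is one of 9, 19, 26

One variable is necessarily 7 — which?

The 8 variables draw from only 8 values {6, 7, 8, 9, 11, 17, 19, 26}, so each is used; only v₁ can be 6, hence v₁ = 6.
The 7 still-open variables together cover exactly {7, 8, 9, 11, 17, 19, 26} — 7 values for 7 variables — and 11 appears only in v₄'s list, so v₄ = 11.
v₃ and v₇ share exactly the 2 values {8, 17}; by pigeonhole those values go to them, so strike 8, 17 from v₂, v₅, v₆.

v₆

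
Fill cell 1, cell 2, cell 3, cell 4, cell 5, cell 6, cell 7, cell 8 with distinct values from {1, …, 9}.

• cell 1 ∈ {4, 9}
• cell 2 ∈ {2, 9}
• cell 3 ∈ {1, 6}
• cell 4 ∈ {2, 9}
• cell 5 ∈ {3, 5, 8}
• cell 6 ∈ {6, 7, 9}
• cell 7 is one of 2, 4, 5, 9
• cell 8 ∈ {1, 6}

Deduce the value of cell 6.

7

cell 2 and cell 4 share exactly the 2 values {2, 9}; by pigeonhole those values go to them, so strike 2, 9 from cell 1, cell 6, cell 7.
cell 1's domain is down to {4}, so cell 1 = 4. Strike 4 from cell 7.
cell 7 has just one choice, so cell 7 = 5. Remove 5 from cell 5.
cell 3 and cell 8 share exactly the 2 values {1, 6}; by pigeonhole those values go to them, so strike 1, 6 from cell 6.
So cell 6 = 7.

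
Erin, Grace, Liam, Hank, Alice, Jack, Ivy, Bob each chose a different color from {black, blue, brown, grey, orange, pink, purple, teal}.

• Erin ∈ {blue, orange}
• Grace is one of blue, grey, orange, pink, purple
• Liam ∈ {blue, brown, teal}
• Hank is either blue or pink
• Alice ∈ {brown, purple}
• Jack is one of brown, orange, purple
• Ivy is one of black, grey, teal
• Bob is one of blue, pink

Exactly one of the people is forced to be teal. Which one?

Liam

The 8 variables together cover exactly {black, blue, brown, grey, orange, pink, purple, teal} — 8 values for 8 variables — and black appears only in Ivy's list, so Ivy = black.
The 7 still-open variables draw from only 7 values {blue, brown, grey, orange, pink, purple, teal}, so each is used; only Grace can be grey, hence Grace = grey.
The 6 still-open variables together cover exactly {blue, brown, orange, pink, purple, teal} — 6 values for 6 variables — and teal appears only in Liam's list, so Liam = teal.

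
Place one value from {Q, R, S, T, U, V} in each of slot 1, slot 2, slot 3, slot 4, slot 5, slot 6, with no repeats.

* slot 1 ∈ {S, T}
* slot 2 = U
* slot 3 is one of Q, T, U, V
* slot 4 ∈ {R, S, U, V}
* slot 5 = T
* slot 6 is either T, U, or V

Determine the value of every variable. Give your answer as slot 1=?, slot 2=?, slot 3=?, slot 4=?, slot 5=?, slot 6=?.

slot 1=S, slot 2=U, slot 3=Q, slot 4=R, slot 5=T, slot 6=V

slot 2 has just one choice, so slot 2 = U. Strike U from slot 3, slot 4, slot 6.
slot 5 must be T (only option left). Remove T from slot 1, slot 3, slot 6.
slot 6 has just one choice, so slot 6 = V. Eliminate V elsewhere: slot 3, slot 4.
slot 1's domain is down to {S}, so slot 1 = S. Remove S from slot 4.
slot 3 has just one choice, so slot 3 = Q.
That leaves slot 4 = R.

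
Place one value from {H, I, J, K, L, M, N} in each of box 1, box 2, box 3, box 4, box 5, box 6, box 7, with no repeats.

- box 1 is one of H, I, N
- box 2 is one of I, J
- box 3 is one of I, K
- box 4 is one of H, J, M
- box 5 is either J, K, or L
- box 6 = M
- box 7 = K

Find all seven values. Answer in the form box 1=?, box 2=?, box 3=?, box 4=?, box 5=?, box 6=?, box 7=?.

box 6's domain is down to {M}, so box 6 = M. Eliminate M elsewhere: box 4.
box 7's domain is down to {K}, so box 7 = K. Remove K from box 3, box 5.
box 3's domain is down to {I}, so box 3 = I. Eliminate I elsewhere: box 1, box 2.
box 2's domain is down to {J}, so box 2 = J. Remove J from box 4, box 5.
box 4 has just one choice, so box 4 = H. Eliminate H elsewhere: box 1.
That leaves box 5 = L.
box 1 has just one choice, so box 1 = N.

box 1=N, box 2=J, box 3=I, box 4=H, box 5=L, box 6=M, box 7=K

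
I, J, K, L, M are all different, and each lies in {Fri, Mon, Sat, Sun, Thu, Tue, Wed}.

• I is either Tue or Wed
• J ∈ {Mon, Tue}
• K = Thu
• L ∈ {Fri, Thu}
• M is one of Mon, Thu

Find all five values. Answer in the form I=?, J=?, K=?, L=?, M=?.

K has just one choice, so K = Thu. So L, M can't be Thu.
L has just one choice, so L = Fri.
That leaves M = Mon. Strike Mon from J.
J must be Tue (only option left). Strike Tue from I.
I's domain is down to {Wed}, so I = Wed.

I=Wed, J=Tue, K=Thu, L=Fri, M=Mon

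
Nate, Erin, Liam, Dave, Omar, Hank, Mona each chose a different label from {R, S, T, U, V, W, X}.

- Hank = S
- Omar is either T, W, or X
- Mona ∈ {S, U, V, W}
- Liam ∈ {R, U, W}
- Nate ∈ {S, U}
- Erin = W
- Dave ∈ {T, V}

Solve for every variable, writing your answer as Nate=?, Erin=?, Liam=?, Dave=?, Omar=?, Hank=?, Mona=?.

Erin has just one choice, so Erin = W. Eliminate W elsewhere: Liam, Omar, Mona.
That leaves Hank = S. Eliminate S elsewhere: Nate, Mona.
Nate must be U (only option left). Strike U from Liam, Mona.
Liam must be R (only option left).
Mona's domain is down to {V}, so Mona = V. Strike V from Dave.
Dave must be T (only option left). Remove T from Omar.
That leaves Omar = X.

Nate=U, Erin=W, Liam=R, Dave=T, Omar=X, Hank=S, Mona=V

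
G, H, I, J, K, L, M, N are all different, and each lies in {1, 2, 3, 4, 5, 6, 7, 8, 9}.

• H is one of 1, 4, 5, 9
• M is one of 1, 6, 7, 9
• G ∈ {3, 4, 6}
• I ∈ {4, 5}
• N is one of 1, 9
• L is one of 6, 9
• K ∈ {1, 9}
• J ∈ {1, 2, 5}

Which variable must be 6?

Among the 8 variables, 2 fits only J (and all 8 values in {1, 2, 3, 4, 5, 6, 7, 9} must be used), so J = 2.
The 7 still-open variables draw from only 7 values {1, 3, 4, 5, 6, 7, 9}, so each is used; only G can be 3, hence G = 3.
The 6 still-open variables together cover exactly {1, 4, 5, 6, 7, 9} — 6 values for 6 variables — and 7 appears only in M's list, so M = 7.
The 5 still-open variables together cover exactly {1, 4, 5, 6, 9} — 5 values for 5 variables — and 6 appears only in L's list, so L = 6.

L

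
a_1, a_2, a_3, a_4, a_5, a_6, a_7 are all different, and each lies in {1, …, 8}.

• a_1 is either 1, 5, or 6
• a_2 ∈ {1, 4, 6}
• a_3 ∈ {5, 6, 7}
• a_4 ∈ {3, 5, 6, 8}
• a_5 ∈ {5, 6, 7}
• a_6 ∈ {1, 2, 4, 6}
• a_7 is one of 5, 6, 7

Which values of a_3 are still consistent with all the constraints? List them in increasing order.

5, 6, 7

a_3, a_5, a_7 share exactly the 3 values {5, 6, 7}; by pigeonhole those values go to them, so strike 5, 6, 7 from a_1, a_2, a_4, a_6.
a_1 has just one choice, so a_1 = 1. Eliminate 1 elsewhere: a_2, a_6.
That leaves a_2 = 4. So a_6 can't be 4.
a_6 has just one choice, so a_6 = 2.
No further eliminations apply; a_3 can still be any of 5, 6, 7.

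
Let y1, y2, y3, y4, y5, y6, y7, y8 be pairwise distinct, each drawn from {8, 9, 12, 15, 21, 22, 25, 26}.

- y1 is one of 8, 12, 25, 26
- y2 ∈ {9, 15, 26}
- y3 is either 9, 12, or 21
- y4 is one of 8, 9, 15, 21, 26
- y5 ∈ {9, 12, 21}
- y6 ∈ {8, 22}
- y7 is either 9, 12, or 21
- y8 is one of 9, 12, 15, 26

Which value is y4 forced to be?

Among the 8 variables, 22 fits only y6 (and all 8 values in {8, 9, 12, 15, 21, 22, 25, 26} must be used), so y6 = 22.
The 7 still-open variables draw from only 7 values {8, 9, 12, 15, 21, 25, 26}, so each is used; only y1 can be 25, hence y1 = 25.
The 6 still-open variables together cover exactly {8, 9, 12, 15, 21, 26} — 6 values for 6 variables — and 8 appears only in y4's list, so y4 = 8.

8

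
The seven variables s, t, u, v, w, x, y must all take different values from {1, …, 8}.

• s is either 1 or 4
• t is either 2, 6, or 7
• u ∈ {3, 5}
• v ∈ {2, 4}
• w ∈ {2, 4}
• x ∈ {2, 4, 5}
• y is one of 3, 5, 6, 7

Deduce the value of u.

Among the 7 variables, 1 fits only s (and all 7 values in {1, 2, 3, 4, 5, 6, 7} must be used), so s = 1.
The 2 variables v and w are confined to {2, 4}, which locks those values in; drop them from t, x.
x must be 5 (only option left). Strike 5 from u, y.
So u = 3.

3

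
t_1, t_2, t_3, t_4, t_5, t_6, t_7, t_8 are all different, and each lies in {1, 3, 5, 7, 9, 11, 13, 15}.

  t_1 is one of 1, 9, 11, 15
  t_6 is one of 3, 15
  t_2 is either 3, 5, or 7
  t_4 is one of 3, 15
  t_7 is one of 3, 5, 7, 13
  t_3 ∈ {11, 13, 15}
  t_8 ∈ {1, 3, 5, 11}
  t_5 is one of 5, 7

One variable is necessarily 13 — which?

Among the 8 variables, 9 fits only t_1 (and all 8 values in {1, 3, 5, 7, 9, 11, 13, 15} must be used), so t_1 = 9.
The 7 still-open variables draw from only 7 values {1, 3, 5, 7, 11, 13, 15}, so each is used; only t_8 can be 1, hence t_8 = 1.
The 6 still-open variables draw from only 6 values {3, 5, 7, 11, 13, 15}, so each is used; only t_3 can be 11, hence t_3 = 11.
Among the 5 still-open variables, 13 fits only t_7 (and all 5 values in {3, 5, 7, 13, 15} must be used), so t_7 = 13.

t_7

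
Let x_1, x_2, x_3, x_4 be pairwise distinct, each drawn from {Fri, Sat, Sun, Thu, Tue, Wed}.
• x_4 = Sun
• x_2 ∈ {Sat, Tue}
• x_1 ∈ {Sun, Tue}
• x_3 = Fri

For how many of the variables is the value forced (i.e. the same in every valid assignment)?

4

x_3 must be Fri (only option left).
x_4 must be Sun (only option left). Strike Sun from x_1.
x_1 has just one choice, so x_1 = Tue. So x_2 can't be Tue.
x_2 must be Sat (only option left).
Every variable is fixed: x_1=Tue, x_2=Sat, x_3=Fri, x_4=Sun. That makes 4.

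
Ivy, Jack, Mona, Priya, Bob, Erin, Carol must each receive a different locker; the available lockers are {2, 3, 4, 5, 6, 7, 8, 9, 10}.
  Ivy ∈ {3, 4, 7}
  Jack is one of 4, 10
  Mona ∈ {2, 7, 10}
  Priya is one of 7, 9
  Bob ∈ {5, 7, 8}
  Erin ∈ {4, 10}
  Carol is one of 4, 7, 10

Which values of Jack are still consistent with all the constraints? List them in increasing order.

The 2 variables Jack and Erin are confined to {4, 10}, which locks those values in; drop them from Ivy, Mona, Carol.
Carol's domain is down to {7}, so Carol = 7. Eliminate 7 elsewhere: Ivy, Mona, Priya, Bob.
Ivy has just one choice, so Ivy = 3.
Mona has just one choice, so Mona = 2.
Priya has just one choice, so Priya = 9.
No further eliminations apply; Jack can still be any of 4, 10.

4, 10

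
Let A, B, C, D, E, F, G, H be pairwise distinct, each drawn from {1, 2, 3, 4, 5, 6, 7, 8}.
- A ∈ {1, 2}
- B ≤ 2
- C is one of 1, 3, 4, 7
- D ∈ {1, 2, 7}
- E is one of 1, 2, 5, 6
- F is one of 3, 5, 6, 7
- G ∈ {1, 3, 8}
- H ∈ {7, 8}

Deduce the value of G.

3

Among the 8 variables, 4 fits only C (and all 8 values in {1, 2, 3, 4, 5, 6, 7, 8} must be used), so C = 4.
A and B share exactly the 2 values {1, 2}; by pigeonhole those values go to them, so strike 1, 2 from D, E, G.
D must be 7 (only option left). Strike 7 from F, H.
H's domain is down to {8}, so H = 8. Remove 8 from G.
So G = 3.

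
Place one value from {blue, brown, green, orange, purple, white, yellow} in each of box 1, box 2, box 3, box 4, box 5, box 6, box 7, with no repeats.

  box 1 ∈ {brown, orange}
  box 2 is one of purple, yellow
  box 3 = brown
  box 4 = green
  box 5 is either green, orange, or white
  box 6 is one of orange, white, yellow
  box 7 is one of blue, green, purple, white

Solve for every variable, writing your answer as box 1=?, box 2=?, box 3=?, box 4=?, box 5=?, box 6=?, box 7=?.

box 1=orange, box 2=purple, box 3=brown, box 4=green, box 5=white, box 6=yellow, box 7=blue

box 3 must be brown (only option left). So box 1 can't be brown.
box 4's domain is down to {green}, so box 4 = green. Remove green from box 5, box 7.
box 1 has just one choice, so box 1 = orange. Remove orange from box 5, box 6.
That leaves box 5 = white. Eliminate white elsewhere: box 6, box 7.
box 6 has just one choice, so box 6 = yellow. So box 2 can't be yellow.
box 2 has just one choice, so box 2 = purple. Eliminate purple elsewhere: box 7.
That leaves box 7 = blue.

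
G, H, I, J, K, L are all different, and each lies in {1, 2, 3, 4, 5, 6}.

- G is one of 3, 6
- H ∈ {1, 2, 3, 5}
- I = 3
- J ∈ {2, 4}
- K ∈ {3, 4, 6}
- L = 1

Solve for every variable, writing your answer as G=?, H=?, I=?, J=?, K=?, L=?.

G=6, H=5, I=3, J=2, K=4, L=1

I must be 3 (only option left). Strike 3 from G, H, K.
L has just one choice, so L = 1. Eliminate 1 elsewhere: H.
G must be 6 (only option left). Remove 6 from K.
K has just one choice, so K = 4. So J can't be 4.
J's domain is down to {2}, so J = 2. Eliminate 2 elsewhere: H.
H must be 5 (only option left).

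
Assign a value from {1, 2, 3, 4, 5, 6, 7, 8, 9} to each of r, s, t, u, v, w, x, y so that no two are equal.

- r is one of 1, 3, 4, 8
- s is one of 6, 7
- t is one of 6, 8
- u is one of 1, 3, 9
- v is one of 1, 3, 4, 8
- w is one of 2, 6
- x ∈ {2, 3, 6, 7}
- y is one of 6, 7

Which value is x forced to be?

The 8 variables draw from only 8 values {1, 2, 3, 4, 6, 7, 8, 9}, so each is used; only u can be 9, hence u = 9.
s and y between them cover only {6, 7} — a naked pair. Remove those values from t, w, x.
t's domain is down to {8}, so t = 8. Strike 8 from r, v.
w's domain is down to {2}, so w = 2. Remove 2 from x.
So x = 3.

3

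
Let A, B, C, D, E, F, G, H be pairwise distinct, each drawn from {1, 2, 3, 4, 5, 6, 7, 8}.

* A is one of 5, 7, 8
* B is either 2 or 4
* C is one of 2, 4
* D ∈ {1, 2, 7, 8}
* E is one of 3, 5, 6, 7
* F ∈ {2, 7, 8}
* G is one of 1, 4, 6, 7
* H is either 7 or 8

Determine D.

1

The 8 variables draw from only 8 values {1, 2, 3, 4, 5, 6, 7, 8}, so each is used; only E can be 3, hence E = 3.
The 7 still-open variables draw from only 7 values {1, 2, 4, 5, 6, 7, 8}, so each is used; only A can be 5, hence A = 5.
The 6 still-open variables draw from only 6 values {1, 2, 4, 6, 7, 8}, so each is used; only G can be 6, hence G = 6.
The 5 still-open variables together cover exactly {1, 2, 4, 7, 8} — 5 values for 5 variables — and 1 appears only in D's list, so D = 1.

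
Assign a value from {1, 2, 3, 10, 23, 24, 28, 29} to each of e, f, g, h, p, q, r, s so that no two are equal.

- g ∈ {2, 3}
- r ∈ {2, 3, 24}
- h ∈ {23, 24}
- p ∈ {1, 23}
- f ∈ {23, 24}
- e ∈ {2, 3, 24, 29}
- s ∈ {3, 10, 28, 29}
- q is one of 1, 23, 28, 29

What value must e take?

The 8 variables draw from only 8 values {1, 2, 3, 10, 23, 24, 28, 29}, so each is used; only s can be 10, hence s = 10.
The 7 still-open variables together cover exactly {1, 2, 3, 23, 24, 28, 29} — 7 values for 7 variables — and 28 appears only in q's list, so q = 28.
The 6 still-open variables together cover exactly {1, 2, 3, 23, 24, 29} — 6 values for 6 variables — and 1 appears only in p's list, so p = 1.
Among the 5 still-open variables, 29 fits only e (and all 5 values in {2, 3, 23, 24, 29} must be used), so e = 29.

29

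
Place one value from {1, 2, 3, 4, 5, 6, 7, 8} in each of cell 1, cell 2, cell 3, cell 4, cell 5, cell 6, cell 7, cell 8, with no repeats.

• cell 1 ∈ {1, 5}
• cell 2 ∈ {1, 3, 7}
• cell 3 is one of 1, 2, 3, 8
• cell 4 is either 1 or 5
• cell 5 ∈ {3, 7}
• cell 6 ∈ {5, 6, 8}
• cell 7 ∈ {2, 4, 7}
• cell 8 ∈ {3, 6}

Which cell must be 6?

cell 8

The 8 variables together cover exactly {1, 2, 3, 4, 5, 6, 7, 8} — 8 values for 8 variables — and 4 appears only in cell 7's list, so cell 7 = 4.
The 7 still-open variables together cover exactly {1, 2, 3, 5, 6, 7, 8} — 7 values for 7 variables — and 2 appears only in cell 3's list, so cell 3 = 2.
The 6 still-open variables together cover exactly {1, 3, 5, 6, 7, 8} — 6 values for 6 variables — and 8 appears only in cell 6's list, so cell 6 = 8.
The 5 still-open variables draw from only 5 values {1, 3, 5, 6, 7}, so each is used; only cell 8 can be 6, hence cell 8 = 6.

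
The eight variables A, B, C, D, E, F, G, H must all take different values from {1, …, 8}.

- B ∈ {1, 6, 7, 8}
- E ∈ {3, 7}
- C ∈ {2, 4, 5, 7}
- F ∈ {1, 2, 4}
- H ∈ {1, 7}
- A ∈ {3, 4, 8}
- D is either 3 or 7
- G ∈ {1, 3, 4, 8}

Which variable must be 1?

The 8 variables draw from only 8 values {1, 2, 3, 4, 5, 6, 7, 8}, so each is used; only C can be 5, hence C = 5.
Among the 7 still-open variables, 2 fits only F (and all 7 values in {1, 2, 3, 4, 6, 7, 8} must be used), so F = 2.
The 6 still-open variables draw from only 6 values {1, 3, 4, 6, 7, 8}, so each is used; only B can be 6, hence B = 6.
The 2 variables D and E are confined to {3, 7}, which locks those values in; drop them from A, G, H.
So 1 goes to H.

H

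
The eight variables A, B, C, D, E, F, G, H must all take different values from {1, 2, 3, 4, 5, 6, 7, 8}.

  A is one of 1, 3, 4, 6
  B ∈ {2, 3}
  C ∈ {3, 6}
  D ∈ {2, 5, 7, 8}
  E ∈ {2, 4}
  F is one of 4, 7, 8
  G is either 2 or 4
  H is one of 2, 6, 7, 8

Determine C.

6

The 8 variables draw from only 8 values {1, 2, 3, 4, 5, 6, 7, 8}, so each is used; only A can be 1, hence A = 1.
Among the 7 still-open variables, 5 fits only D (and all 7 values in {2, 3, 4, 5, 6, 7, 8} must be used), so D = 5.
The 2 variables E and G are confined to {2, 4}, which locks those values in; drop them from B, F, H.
B's domain is down to {3}, so B = 3. Remove 3 from C.
So C = 6.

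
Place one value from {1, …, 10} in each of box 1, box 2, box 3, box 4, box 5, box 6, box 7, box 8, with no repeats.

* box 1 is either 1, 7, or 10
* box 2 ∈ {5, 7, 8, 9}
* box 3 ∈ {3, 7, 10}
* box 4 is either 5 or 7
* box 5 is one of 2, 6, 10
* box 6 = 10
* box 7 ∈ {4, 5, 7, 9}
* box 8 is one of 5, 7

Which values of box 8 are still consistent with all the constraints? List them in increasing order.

box 6 must be 10 (only option left). So box 1, box 3, box 5 can't be 10.
The 2 variables box 4 and box 8 are confined to {5, 7}, which locks those values in; drop them from box 1, box 2, box 3, box 7.
That leaves box 1 = 1.
box 3 must be 3 (only option left).
No further eliminations apply; box 8 can still be any of 5, 7.

5, 7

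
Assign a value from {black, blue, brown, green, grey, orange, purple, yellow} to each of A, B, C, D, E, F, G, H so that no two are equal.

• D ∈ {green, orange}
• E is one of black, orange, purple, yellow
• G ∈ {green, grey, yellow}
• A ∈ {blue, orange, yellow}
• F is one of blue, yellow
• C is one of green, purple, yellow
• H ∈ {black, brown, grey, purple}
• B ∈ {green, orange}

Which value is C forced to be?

The 8 variables draw from only 8 values {black, blue, brown, green, grey, orange, purple, yellow}, so each is used; only H can be brown, hence H = brown.
The 7 still-open variables together cover exactly {black, blue, green, grey, orange, purple, yellow} — 7 values for 7 variables — and black appears only in E's list, so E = black.
Among the 6 still-open variables, grey fits only G (and all 6 values in {blue, green, grey, orange, purple, yellow} must be used), so G = grey.
The 5 still-open variables draw from only 5 values {blue, green, orange, purple, yellow}, so each is used; only C can be purple, hence C = purple.

purple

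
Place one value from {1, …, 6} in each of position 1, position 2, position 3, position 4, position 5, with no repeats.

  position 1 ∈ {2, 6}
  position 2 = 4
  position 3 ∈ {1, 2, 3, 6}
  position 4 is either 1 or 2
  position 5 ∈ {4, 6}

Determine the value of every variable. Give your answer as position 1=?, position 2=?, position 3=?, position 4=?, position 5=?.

position 1=2, position 2=4, position 3=3, position 4=1, position 5=6

position 2's domain is down to {4}, so position 2 = 4. Strike 4 from position 5.
position 5 has just one choice, so position 5 = 6. So position 1, position 3 can't be 6.
That leaves position 1 = 2. So position 3, position 4 can't be 2.
position 4 must be 1 (only option left). Strike 1 from position 3.
position 3's domain is down to {3}, so position 3 = 3.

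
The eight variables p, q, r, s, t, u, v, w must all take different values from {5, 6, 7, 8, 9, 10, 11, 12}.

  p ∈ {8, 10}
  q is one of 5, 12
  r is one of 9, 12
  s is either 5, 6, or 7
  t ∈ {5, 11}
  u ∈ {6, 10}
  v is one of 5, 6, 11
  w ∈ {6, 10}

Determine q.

Among the 8 variables, 7 fits only s (and all 8 values in {5, 6, 7, 8, 9, 10, 11, 12} must be used), so s = 7.
Among the 7 still-open variables, 8 fits only p (and all 7 values in {5, 6, 8, 9, 10, 11, 12} must be used), so p = 8.
The 6 still-open variables draw from only 6 values {5, 6, 9, 10, 11, 12}, so each is used; only r can be 9, hence r = 9.
The 5 still-open variables draw from only 5 values {5, 6, 10, 11, 12}, so each is used; only q can be 12, hence q = 12.

12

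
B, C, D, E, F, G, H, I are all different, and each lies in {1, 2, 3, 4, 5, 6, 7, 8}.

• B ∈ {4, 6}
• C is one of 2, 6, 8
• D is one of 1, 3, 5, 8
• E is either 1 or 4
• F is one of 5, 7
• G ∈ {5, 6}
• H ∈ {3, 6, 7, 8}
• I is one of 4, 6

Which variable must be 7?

F

The 8 variables draw from only 8 values {1, 2, 3, 4, 5, 6, 7, 8}, so each is used; only C can be 2, hence C = 2.
B and I between them cover only {4, 6} — a naked pair. Remove those values from E, G, H.
E must be 1 (only option left). Strike 1 from D.
G has just one choice, so G = 5. Remove 5 from D, F.
So 7 goes to F.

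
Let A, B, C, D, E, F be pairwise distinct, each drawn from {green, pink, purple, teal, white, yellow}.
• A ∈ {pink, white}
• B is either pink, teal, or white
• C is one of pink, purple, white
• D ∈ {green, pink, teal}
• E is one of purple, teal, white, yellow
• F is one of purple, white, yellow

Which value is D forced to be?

The 6 variables draw from only 6 values {green, pink, purple, teal, white, yellow}, so each is used; only D can be green, hence D = green.

green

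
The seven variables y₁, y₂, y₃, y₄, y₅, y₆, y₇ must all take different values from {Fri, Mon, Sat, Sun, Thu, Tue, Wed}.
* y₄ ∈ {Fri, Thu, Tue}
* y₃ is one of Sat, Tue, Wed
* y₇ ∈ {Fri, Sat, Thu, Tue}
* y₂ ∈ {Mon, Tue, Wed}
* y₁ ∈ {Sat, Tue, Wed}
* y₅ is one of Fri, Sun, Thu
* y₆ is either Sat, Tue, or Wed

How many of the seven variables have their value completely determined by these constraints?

The 7 variables together cover exactly {Fri, Mon, Sat, Sun, Thu, Tue, Wed} — 7 values for 7 variables — and Mon appears only in y₂'s list, so y₂ = Mon.
The 6 still-open variables together cover exactly {Fri, Sat, Sun, Thu, Tue, Wed} — 6 values for 6 variables — and Sun appears only in y₅'s list, so y₅ = Sun.
y₁, y₃, y₆ between them cover only {Sat, Tue, Wed} — a naked triple. Remove those values from y₄, y₇.
Determined: y₂=Mon, y₅=Sun. The other variables each still have more than one consistent value. That makes 2.

2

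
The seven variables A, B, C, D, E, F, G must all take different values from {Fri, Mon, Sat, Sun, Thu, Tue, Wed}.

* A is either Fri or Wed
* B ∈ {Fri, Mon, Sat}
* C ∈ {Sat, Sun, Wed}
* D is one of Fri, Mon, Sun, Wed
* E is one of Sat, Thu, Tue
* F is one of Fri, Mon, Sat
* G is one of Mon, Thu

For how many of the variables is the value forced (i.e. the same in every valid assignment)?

Among the 7 variables, Tue fits only E (and all 7 values in {Fri, Mon, Sat, Sun, Thu, Tue, Wed} must be used), so E = Tue.
Among the 6 still-open variables, Thu fits only G (and all 6 values in {Fri, Mon, Sat, Sun, Thu, Wed} must be used), so G = Thu.
Determined: E=Tue, G=Thu. The other variables each still have more than one consistent value. That makes 2.

2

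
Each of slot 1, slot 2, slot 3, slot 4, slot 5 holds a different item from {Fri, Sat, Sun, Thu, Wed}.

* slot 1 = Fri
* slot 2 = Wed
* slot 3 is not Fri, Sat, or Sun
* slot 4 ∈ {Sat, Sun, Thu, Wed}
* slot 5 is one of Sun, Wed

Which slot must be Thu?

slot 1 must be Fri (only option left).
slot 2 has just one choice, so slot 2 = Wed. Strike Wed from slot 3, slot 4, slot 5.
So Thu goes to slot 3.

slot 3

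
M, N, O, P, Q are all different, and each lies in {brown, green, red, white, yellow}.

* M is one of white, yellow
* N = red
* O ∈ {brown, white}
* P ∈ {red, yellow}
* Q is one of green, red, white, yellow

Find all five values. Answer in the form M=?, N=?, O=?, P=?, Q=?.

N has just one choice, so N = red. Remove red from P, Q.
That leaves P = yellow. So M, Q can't be yellow.
M's domain is down to {white}, so M = white. So O, Q can't be white.
O must be brown (only option left).
Q has just one choice, so Q = green.

M=white, N=red, O=brown, P=yellow, Q=green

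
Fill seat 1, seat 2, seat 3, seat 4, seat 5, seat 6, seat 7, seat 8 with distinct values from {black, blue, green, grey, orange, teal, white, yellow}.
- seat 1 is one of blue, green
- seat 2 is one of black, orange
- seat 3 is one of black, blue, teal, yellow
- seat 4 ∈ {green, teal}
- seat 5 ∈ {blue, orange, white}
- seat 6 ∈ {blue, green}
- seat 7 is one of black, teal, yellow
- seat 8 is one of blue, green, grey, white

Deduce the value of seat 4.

The 8 variables draw from only 8 values {black, blue, green, grey, orange, teal, white, yellow}, so each is used; only seat 8 can be grey, hence seat 8 = grey.
The 7 still-open variables draw from only 7 values {black, blue, green, orange, teal, white, yellow}, so each is used; only seat 5 can be white, hence seat 5 = white.
The 6 still-open variables draw from only 6 values {black, blue, green, orange, teal, yellow}, so each is used; only seat 2 can be orange, hence seat 2 = orange.
seat 1 and seat 6 between them cover only {blue, green} — a naked pair. Remove those values from seat 3, seat 4.
So seat 4 = teal.

teal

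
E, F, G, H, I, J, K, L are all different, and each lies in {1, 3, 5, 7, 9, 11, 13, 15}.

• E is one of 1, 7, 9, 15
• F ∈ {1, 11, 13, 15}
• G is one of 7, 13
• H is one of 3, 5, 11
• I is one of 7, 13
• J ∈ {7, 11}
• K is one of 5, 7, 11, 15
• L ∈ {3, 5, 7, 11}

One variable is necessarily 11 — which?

J

Among the 8 variables, 9 fits only E (and all 8 values in {1, 3, 5, 7, 9, 11, 13, 15} must be used), so E = 9.
Among the 7 still-open variables, 1 fits only F (and all 7 values in {1, 3, 5, 7, 11, 13, 15} must be used), so F = 1.
The 6 still-open variables draw from only 6 values {3, 5, 7, 11, 13, 15}, so each is used; only K can be 15, hence K = 15.
G and I share exactly the 2 values {7, 13}; by pigeonhole those values go to them, so strike 7, 13 from J, L.
So 11 goes to J.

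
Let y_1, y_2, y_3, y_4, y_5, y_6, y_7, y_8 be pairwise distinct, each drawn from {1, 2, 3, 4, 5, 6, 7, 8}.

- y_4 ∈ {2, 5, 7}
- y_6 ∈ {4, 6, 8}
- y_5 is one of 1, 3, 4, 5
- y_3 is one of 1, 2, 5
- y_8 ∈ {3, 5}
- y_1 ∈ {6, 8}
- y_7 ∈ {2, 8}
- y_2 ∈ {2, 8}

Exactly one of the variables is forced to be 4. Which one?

The 8 variables together cover exactly {1, 2, 3, 4, 5, 6, 7, 8} — 8 values for 8 variables — and 7 appears only in y_4's list, so y_4 = 7.
The 2 variables y_2 and y_7 are confined to {2, 8}, which locks those values in; drop them from y_1, y_3, y_6.
y_1 has just one choice, so y_1 = 6. Remove 6 from y_6.
So 4 goes to y_6.

y_6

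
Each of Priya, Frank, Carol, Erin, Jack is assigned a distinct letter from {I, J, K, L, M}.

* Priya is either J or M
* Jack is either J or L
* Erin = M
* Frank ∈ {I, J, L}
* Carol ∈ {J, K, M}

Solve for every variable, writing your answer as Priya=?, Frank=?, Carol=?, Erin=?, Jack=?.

Priya=J, Frank=I, Carol=K, Erin=M, Jack=L

Erin's domain is down to {M}, so Erin = M. Eliminate M elsewhere: Priya, Carol.
Priya must be J (only option left). Strike J from Frank, Carol, Jack.
Carol's domain is down to {K}, so Carol = K.
Jack must be L (only option left). Strike L from Frank.
Frank must be I (only option left).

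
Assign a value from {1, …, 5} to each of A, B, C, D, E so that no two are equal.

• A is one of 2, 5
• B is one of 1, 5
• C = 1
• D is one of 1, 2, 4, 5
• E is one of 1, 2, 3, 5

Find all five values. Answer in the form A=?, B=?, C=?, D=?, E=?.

A=2, B=5, C=1, D=4, E=3

C has just one choice, so C = 1. Strike 1 from B, D, E.
B's domain is down to {5}, so B = 5. Remove 5 from A, D, E.
A's domain is down to {2}, so A = 2. Remove 2 from D, E.
D has just one choice, so D = 4.
E's domain is down to {3}, so E = 3.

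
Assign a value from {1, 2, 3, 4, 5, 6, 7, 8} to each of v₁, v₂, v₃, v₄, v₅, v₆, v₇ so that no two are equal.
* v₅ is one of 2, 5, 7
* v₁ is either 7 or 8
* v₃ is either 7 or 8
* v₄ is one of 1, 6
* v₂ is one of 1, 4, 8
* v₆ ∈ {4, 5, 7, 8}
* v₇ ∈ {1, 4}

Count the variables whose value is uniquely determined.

3

The 7 variables draw from only 7 values {1, 2, 4, 5, 6, 7, 8}, so each is used; only v₅ can be 2, hence v₅ = 2.
The 6 still-open variables together cover exactly {1, 4, 5, 6, 7, 8} — 6 values for 6 variables — and 5 appears only in v₆'s list, so v₆ = 5.
Among the 5 still-open variables, 6 fits only v₄ (and all 5 values in {1, 4, 6, 7, 8} must be used), so v₄ = 6.
v₁ and v₃ share exactly the 2 values {7, 8}; by pigeonhole those values go to them, so strike 7, 8 from v₂.
Determined: v₄=6, v₅=2, v₆=5. The other variables each still have more than one consistent value. That makes 3.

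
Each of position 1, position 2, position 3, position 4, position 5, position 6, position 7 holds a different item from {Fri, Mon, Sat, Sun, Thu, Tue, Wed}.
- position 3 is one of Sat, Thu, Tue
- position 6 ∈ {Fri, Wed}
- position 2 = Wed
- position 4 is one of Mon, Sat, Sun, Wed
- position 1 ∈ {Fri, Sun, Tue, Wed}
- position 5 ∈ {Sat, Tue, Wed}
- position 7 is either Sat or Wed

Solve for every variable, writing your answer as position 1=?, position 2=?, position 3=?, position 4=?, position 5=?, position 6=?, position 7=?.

position 2 must be Wed (only option left). Remove Wed from position 1, position 4, position 5, position 6, position 7.
position 6 has just one choice, so position 6 = Fri. Eliminate Fri elsewhere: position 1.
That leaves position 7 = Sat. So position 3, position 4, position 5 can't be Sat.
position 5 must be Tue (only option left). So position 1, position 3 can't be Tue.
That leaves position 1 = Sun. Remove Sun from position 4.
That leaves position 3 = Thu.
position 4 must be Mon (only option left).

position 1=Sun, position 2=Wed, position 3=Thu, position 4=Mon, position 5=Tue, position 6=Fri, position 7=Sat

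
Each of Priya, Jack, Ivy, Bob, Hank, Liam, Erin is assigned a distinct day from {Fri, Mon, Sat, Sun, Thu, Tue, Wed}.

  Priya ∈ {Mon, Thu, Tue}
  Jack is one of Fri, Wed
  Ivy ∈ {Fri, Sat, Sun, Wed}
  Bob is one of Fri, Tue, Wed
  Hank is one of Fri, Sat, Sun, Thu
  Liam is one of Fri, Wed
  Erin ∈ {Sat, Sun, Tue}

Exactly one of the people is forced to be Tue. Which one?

Bob

The 7 variables together cover exactly {Fri, Mon, Sat, Sun, Thu, Tue, Wed} — 7 values for 7 variables — and Mon appears only in Priya's list, so Priya = Mon.
The 6 still-open variables together cover exactly {Fri, Sat, Sun, Thu, Tue, Wed} — 6 values for 6 variables — and Thu appears only in Hank's list, so Hank = Thu.
Jack and Liam between them cover only {Fri, Wed} — a naked pair. Remove those values from Ivy, Bob.
So Tue goes to Bob.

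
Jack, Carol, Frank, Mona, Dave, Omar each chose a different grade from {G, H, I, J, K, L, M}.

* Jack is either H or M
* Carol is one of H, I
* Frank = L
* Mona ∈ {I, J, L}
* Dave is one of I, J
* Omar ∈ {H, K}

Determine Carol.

H

Frank's domain is down to {L}, so Frank = L. Remove L from Mona.
Among the 5 still-open variables, K fits only Omar (and all 5 values in {H, I, J, K, M} must be used), so Omar = K.
The 4 still-open variables together cover exactly {H, I, J, M} — 4 values for 4 variables — and M appears only in Jack's list, so Jack = M.
The 3 still-open variables draw from only 3 values {H, I, J}, so each is used; only Carol can be H, hence Carol = H.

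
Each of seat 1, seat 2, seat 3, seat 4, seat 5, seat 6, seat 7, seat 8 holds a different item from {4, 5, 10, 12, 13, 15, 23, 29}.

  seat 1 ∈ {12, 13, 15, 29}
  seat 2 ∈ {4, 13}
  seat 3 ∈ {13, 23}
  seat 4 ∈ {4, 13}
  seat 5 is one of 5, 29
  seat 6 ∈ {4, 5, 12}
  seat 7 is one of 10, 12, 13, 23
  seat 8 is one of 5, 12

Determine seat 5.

29

The 8 variables together cover exactly {4, 5, 10, 12, 13, 15, 23, 29} — 8 values for 8 variables — and 10 appears only in seat 7's list, so seat 7 = 10.
The 7 still-open variables draw from only 7 values {4, 5, 12, 13, 15, 23, 29}, so each is used; only seat 1 can be 15, hence seat 1 = 15.
Among the 6 still-open variables, 23 fits only seat 3 (and all 6 values in {4, 5, 12, 13, 23, 29} must be used), so seat 3 = 23.
The 5 still-open variables together cover exactly {4, 5, 12, 13, 29} — 5 values for 5 variables — and 29 appears only in seat 5's list, so seat 5 = 29.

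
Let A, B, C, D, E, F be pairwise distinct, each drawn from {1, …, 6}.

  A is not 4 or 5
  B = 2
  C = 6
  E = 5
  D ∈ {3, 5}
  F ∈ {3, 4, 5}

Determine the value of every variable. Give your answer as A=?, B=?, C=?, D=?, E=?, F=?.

A=1, B=2, C=6, D=3, E=5, F=4

B's domain is down to {2}, so B = 2. So A can't be 2.
C must be 6 (only option left). So A can't be 6.
That leaves E = 5. Strike 5 from D, F.
That leaves D = 3. Eliminate 3 elsewhere: A, F.
That leaves F = 4.
A has just one choice, so A = 1.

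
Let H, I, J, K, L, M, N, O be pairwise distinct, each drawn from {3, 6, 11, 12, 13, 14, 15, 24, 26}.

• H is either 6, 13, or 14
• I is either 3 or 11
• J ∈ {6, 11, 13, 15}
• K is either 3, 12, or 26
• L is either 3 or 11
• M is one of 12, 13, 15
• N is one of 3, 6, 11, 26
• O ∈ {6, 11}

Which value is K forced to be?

12

Among the 8 variables, 14 fits only H (and all 8 values in {3, 6, 11, 12, 13, 14, 15, 26} must be used), so H = 14.
I and L share exactly the 2 values {3, 11}; by pigeonhole those values go to them, so strike 3, 11 from J, K, N, O.
O has just one choice, so O = 6. Remove 6 from J, N.
N's domain is down to {26}, so N = 26. Remove 26 from K.
So K = 12.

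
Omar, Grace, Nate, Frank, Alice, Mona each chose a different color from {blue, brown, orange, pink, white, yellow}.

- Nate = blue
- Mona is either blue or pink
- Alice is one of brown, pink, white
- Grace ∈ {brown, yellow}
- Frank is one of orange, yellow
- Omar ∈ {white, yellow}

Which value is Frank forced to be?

orange

Nate has just one choice, so Nate = blue. So Mona can't be blue.
Mona's domain is down to {pink}, so Mona = pink. Eliminate pink elsewhere: Alice.
The 4 still-open variables draw from only 4 values {brown, orange, white, yellow}, so each is used; only Frank can be orange, hence Frank = orange.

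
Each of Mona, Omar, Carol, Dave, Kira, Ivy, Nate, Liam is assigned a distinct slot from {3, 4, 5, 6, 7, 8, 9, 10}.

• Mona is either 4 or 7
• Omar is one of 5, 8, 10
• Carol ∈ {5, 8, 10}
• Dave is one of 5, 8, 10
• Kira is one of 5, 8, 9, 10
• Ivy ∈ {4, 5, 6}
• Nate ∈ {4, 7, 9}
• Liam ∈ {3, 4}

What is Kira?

9

Among the 8 variables, 3 fits only Liam (and all 8 values in {3, 4, 5, 6, 7, 8, 9, 10} must be used), so Liam = 3.
The 7 still-open variables draw from only 7 values {4, 5, 6, 7, 8, 9, 10}, so each is used; only Ivy can be 6, hence Ivy = 6.
Omar, Carol, Dave between them cover only {5, 8, 10} — a naked triple. Remove those values from Kira.
So Kira = 9.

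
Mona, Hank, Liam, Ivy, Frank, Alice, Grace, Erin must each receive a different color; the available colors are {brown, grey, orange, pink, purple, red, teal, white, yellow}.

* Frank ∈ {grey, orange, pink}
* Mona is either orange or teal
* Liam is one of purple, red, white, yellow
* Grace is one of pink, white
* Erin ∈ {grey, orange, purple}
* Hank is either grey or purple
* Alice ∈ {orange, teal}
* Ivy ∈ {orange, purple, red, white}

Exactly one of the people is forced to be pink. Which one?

Frank

Among the 8 variables, yellow fits only Liam (and all 8 values in {grey, orange, pink, purple, red, teal, white, yellow} must be used), so Liam = yellow.
Among the 7 still-open variables, red fits only Ivy (and all 7 values in {grey, orange, pink, purple, red, teal, white} must be used), so Ivy = red.
Among the 6 still-open variables, white fits only Grace (and all 6 values in {grey, orange, pink, purple, teal, white} must be used), so Grace = white.
The 5 still-open variables together cover exactly {grey, orange, pink, purple, teal} — 5 values for 5 variables — and pink appears only in Frank's list, so Frank = pink.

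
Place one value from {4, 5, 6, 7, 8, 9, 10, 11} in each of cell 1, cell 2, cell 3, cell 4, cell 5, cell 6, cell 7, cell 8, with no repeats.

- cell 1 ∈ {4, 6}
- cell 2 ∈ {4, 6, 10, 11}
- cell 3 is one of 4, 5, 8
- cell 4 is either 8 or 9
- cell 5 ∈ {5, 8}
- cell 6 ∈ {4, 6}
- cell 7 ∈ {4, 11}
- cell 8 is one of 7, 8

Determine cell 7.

11

Among the 8 variables, 7 fits only cell 8 (and all 8 values in {4, 5, 6, 7, 8, 9, 10, 11} must be used), so cell 8 = 7.
The 7 still-open variables draw from only 7 values {4, 5, 6, 8, 9, 10, 11}, so each is used; only cell 4 can be 9, hence cell 4 = 9.
The 6 still-open variables together cover exactly {4, 5, 6, 8, 10, 11} — 6 values for 6 variables — and 10 appears only in cell 2's list, so cell 2 = 10.
The 5 still-open variables together cover exactly {4, 5, 6, 8, 11} — 5 values for 5 variables — and 11 appears only in cell 7's list, so cell 7 = 11.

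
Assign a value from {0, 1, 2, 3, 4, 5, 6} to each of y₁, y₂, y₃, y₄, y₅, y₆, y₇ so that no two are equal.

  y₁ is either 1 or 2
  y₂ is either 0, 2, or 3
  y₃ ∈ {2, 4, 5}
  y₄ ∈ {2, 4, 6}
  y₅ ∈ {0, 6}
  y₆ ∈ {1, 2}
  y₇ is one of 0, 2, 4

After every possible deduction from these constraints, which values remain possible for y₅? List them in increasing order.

The 7 variables draw from only 7 values {0, 1, 2, 3, 4, 5, 6}, so each is used; only y₂ can be 3, hence y₂ = 3.
The 6 still-open variables draw from only 6 values {0, 1, 2, 4, 5, 6}, so each is used; only y₃ can be 5, hence y₃ = 5.
y₁ and y₆ share exactly the 2 values {1, 2}; by pigeonhole those values go to them, so strike 1, 2 from y₄, y₇.
No further eliminations apply; y₅ can still be any of 0, 6.

0, 6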